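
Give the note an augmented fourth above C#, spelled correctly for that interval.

A fourth above C lands on the letter F.
An augmented fourth spans 6 semitones, so C# moves to pitch class 7. On the letter F that is F##.

F##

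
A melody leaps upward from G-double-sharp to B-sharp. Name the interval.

minor third

The letter names run G→B, a span of 2 letter steps, so the interval is some kind of third.
G## to B# is 3 semitones. A major third is 4, so 3 makes it minor.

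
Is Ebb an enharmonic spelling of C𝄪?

Ebb is pitch class 2; C## is pitch class 2.
All spellings map to pitch class 2, so they are enharmonically equivalent.

Yes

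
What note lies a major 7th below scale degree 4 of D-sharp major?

A

Scale degree 4 of D# major is G#.
A major seventh (11 semitones) below G# lands on the letter A, giving A.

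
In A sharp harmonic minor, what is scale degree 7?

G##

Degree 7 takes the letter 6 steps above A, which is G.
In harmonic minor, degree 7 sits 11 semitones above the tonic. A# + 11 semitones is pitch class 9, spelled on G as G##.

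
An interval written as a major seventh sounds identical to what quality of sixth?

doubly augmented

A major seventh spans 11 semitones.
A sixth spanning 11 semitones is doubly augmented (the major sixth is 9).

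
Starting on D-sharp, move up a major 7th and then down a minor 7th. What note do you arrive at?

D##

A major seventh up from D# is C## (letter C, 11 semitones up).
A minor seventh down from C## is D## (letter D, 10 semitones down).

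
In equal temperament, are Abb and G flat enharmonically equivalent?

Abb is pitch class 7; Gb is pitch class 6.
The pitch classes differ (7 vs. 6), so they are not enharmonic equivalents.

No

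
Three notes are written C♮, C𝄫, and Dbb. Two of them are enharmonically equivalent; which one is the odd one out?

Cbb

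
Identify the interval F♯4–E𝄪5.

augmented seventh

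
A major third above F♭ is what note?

Ab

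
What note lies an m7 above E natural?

A seventh above E lands on the letter D.
A minor seventh spans 10 semitones, so E moves to pitch class 2. On the letter D that is D.

D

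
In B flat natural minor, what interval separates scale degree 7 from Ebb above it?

Scale degree 7 of Bb natural minor is Ab.
Ab up to Ebb: letters A→E make it a fifth; 6 semitones makes it diminished.

diminished fifth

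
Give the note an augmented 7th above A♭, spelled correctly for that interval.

A up a major seventh is G#, so the target letter is G.
From Ab, an augmented seventh is 12 semitones up: G#.

G#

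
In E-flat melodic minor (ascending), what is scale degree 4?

The Eb melodic minor (ascending) scale runs Eb F Gb Ab Bb C D.
Degree 4 is Ab.

Ab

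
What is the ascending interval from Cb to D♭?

Counting letters C–D gives a second.
Cb→Db = 2 semitones, exactly the major second.

major second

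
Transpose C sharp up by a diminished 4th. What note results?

F

A fourth above C lands on the letter F.
A diminished fourth spans 4 semitones, so C# moves to pitch class 5. On the letter F that is F.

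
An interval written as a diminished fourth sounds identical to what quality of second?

doubly augmented

A diminished fourth spans 4 semitones.
A second spanning 4 semitones is doubly augmented (the major second is 2).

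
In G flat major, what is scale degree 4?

Cb

Degree 4 takes the letter 3 steps above G, which is C.
In major, degree 4 sits 5 semitones above the tonic. Gb + 5 semitones is pitch class 11, spelled on C as Cb.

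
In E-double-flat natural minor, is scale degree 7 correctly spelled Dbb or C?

Each scale degree takes a distinct letter name. Degree 7 of a scale on E must use the letter D.
Dbb and C are enharmonically the same pitch, but only Dbb uses the letter D, so it is the correct spelling here.

Dbb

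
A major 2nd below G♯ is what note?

G down a major second is F, so the target letter is F.
From G#, a major second is 2 semitones down: F#.

F#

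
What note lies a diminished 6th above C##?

A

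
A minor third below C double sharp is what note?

A third below C lands on the letter A.
A minor third spans 3 semitones, so C## moves to pitch class 11. On the letter A that is A##.

A##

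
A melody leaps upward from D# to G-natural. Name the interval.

The letter names run D→G, a span of 3 letter steps, so the interval is some kind of fourth.
D# to G is 4 semitones. A perfect fourth is 5, so 4 makes it diminished.

diminished fourth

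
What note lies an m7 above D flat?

Cb

A seventh above D lands on the letter C.
A minor seventh spans 10 semitones, so Db moves to pitch class 11. On the letter C that is Cb.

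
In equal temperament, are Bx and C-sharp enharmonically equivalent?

Yes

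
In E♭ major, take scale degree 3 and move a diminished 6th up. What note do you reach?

Ebb

Scale degree 3 of Eb major is G.
A diminished sixth (7 semitones) above G lands on the letter E, giving Ebb.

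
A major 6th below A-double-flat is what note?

A sixth below A lands on the letter C.
A major sixth spans 9 semitones, so Abb moves to pitch class 10. On the letter C that is Cbb.

Cbb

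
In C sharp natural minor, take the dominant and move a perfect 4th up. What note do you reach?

The dominant of C# natural minor is G#.
A perfect fourth (5 semitones) above G# lands on the letter C, giving C#.

C#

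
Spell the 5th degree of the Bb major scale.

F

Degree 5 takes the letter 4 steps above B, which is F.
In major, degree 5 sits 7 semitones above the tonic. Bb + 7 semitones is pitch class 5, spelled on F as F.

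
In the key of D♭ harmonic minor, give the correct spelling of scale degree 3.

Degree 3 takes the letter 2 steps above D, which is F.
In harmonic minor, degree 3 sits 3 semitones above the tonic. Db + 3 semitones is pitch class 4, spelled on F as Fb.

Fb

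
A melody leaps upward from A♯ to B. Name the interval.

minor second

The letter names run A→B, a span of 1 letter step, so the interval is some kind of second.
A# to B is 1 semitone. A major second is 2, so 1 makes it minor.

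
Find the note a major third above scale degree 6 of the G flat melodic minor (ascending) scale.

G

Scale degree 6 of Gb melodic minor (ascending) is Eb.
A major third (4 semitones) above Eb lands on the letter G, giving G.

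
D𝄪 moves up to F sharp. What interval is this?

The letter names run D→F, a span of 2 letter steps, so the interval is some kind of third.
D## to F# is 2 semitones. A major third is 4, so 2 makes it diminished.

diminished third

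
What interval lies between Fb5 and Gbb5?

minor second

The letter names run F→G, a span of 1 letter step, so the interval is some kind of second.
Fb to Gbb is 1 semitone. A major second is 2, so 1 makes it minor.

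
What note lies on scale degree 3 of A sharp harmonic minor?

The A# harmonic minor scale runs A# B# C# D# E# F# G##.
Degree 3 is C#.

C#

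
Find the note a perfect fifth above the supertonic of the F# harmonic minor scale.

D#

The supertonic of F# harmonic minor is G#.
A perfect fifth (7 semitones) above G# lands on the letter D, giving D#.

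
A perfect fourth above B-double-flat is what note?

A fourth above B lands on the letter E.
A perfect fourth spans 5 semitones, so Bbb moves to pitch class 2. On the letter E that is Ebb.

Ebb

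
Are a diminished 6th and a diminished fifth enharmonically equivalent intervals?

No

A diminished sixth spans 7 semitones; a diminished fifth spans 6.
The spans differ, so they are not enharmonic equivalents.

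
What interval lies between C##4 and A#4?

minor sixth

The letter names run C→A, a span of 5 letter steps, so the interval is some kind of sixth.
C## to A# is 8 semitones. A major sixth is 9, so 8 makes it minor.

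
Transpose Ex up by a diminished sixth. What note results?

A sixth above E lands on the letter C.
A diminished sixth spans 7 semitones, so E## moves to pitch class 1. On the letter C that is C#.

C#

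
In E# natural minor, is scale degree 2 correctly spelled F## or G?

Each scale degree takes a distinct letter name. Degree 2 of a scale on E must use the letter F.
F## and G are enharmonically the same pitch, but only F## uses the letter F, so it is the correct spelling here.

F##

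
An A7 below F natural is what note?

Gbb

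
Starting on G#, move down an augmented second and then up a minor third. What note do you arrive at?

An augmented second down from G# is F (letter F, 3 semitones down).
A minor third up from F is Ab (letter A, 3 semitones up).

Ab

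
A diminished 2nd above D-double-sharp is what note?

E

A second above D lands on the letter E.
A diminished second spans 0 semitones, so D## moves to pitch class 4. On the letter E that is E.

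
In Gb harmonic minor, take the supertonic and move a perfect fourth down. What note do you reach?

Eb

The supertonic of Gb harmonic minor is Ab.
A perfect fourth (5 semitones) below Ab lands on the letter E, giving Eb.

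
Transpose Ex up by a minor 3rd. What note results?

G##

A third above E lands on the letter G.
A minor third spans 3 semitones, so E## moves to pitch class 9. On the letter G that is G##.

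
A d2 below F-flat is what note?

F down a major second is Eb, so the target letter is E.
From Fb, a diminished second is 0 semitones down: E.

E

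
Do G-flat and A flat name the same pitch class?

No

Gb is pitch class 6; Ab is pitch class 8.
The pitch classes differ (6 vs. 8), so they are not enharmonic equivalents.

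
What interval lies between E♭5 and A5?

Counting letters E–F–G–A gives a fourth.
Eb→A = 6 semitones, 1 wider than the perfect fourth (5), so augmented.

augmented fourth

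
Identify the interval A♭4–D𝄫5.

diminished fourth

The letter names run A→D, a span of 3 letter steps, so the interval is some kind of fourth.
Ab to Dbb is 4 semitones. A perfect fourth is 5, so 4 makes it diminished.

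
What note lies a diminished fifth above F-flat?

Cbb

A fifth above F lands on the letter C.
A diminished fifth spans 6 semitones, so Fb moves to pitch class 10. On the letter C that is Cbb.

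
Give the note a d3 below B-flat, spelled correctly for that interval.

B down a major third is G, so the target letter is G.
From Bb, a diminished third is 2 semitones down: G#.

G#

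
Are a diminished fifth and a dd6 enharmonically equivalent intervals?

Yes

A diminished fifth spans 6 semitones; a doubly diminished sixth spans 6.
They are enharmonically equivalent.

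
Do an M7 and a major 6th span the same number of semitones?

A major seventh spans 11 semitones; a major sixth spans 9.
The spans differ, so they are not enharmonic equivalents.

No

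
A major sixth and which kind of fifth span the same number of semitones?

A major sixth spans 9 semitones.
A fifth spanning 9 semitones is doubly augmented (the perfect fifth is 7).

doubly augmented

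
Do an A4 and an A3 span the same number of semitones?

No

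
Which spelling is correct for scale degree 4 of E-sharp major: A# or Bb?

A#

Each scale degree takes a distinct letter name. Degree 4 of a scale on E must use the letter A.
A# and Bb are enharmonically the same pitch, but only A# uses the letter A, so it is the correct spelling here.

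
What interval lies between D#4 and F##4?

major third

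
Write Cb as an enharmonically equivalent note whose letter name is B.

Cb is pitch class 11. The letter B alone is pitch class 11.
Pitch class 11 on B needs no accidental: B.

B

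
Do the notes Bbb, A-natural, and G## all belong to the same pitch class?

Bbb is pitch class 9; A is pitch class 9; G## is pitch class 9.
All spellings map to pitch class 9, so they are enharmonically equivalent.

Yes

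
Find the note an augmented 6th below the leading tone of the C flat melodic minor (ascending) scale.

Dbb

The leading tone of Cb melodic minor (ascending) is Bb.
An augmented sixth (10 semitones) below Bb lands on the letter D, giving Dbb.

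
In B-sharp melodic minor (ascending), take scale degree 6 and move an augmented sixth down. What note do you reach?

B

Scale degree 6 of B# melodic minor (ascending) is G##.
An augmented sixth (10 semitones) below G## lands on the letter B, giving B.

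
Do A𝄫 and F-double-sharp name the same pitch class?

Abb is pitch class 7; F## is pitch class 7.
All spellings map to pitch class 7, so they are enharmonically equivalent.

Yes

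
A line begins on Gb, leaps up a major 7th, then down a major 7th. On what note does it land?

A major seventh up from Gb is F (letter F, 11 semitones up).
A major seventh down from F is Gb (letter G, 11 semitones down).

Gb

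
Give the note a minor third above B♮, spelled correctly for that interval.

A third above B lands on the letter D.
A minor third spans 3 semitones, so B moves to pitch class 2. On the letter D that is D.

D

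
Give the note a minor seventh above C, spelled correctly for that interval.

A seventh above C lands on the letter B.
A minor seventh spans 10 semitones, so C moves to pitch class 10. On the letter B that is Bb.

Bb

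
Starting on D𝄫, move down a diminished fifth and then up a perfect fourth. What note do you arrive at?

Cb

A diminished fifth down from Dbb is Gb (letter G, 6 semitones down).
A perfect fourth up from Gb is Cb (letter C, 5 semitones up).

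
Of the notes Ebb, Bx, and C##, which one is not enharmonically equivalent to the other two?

B##

In 12-tone equal temperament, enharmonic equivalents share a pitch class. Ebb is pitch class 2; B## is pitch class 1; C## is pitch class 2.
Ebb and C## share pitch class 2, while B## is pitch class 1.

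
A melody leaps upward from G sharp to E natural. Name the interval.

minor sixth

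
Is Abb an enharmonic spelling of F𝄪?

Yes

Abb = pitch class 7 and F## = pitch class 7 — the same pitch class, so they are enharmonic equivalents.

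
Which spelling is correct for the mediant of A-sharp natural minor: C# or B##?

C#

Each scale degree takes a distinct letter name. Degree 3 of a scale on A must use the letter C.
C# and B## are enharmonically the same pitch, but only C# uses the letter C, so it is the correct spelling here.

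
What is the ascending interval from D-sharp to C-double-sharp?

major seventh

The letter names run D→C, a span of 6 letter steps, so the interval is some kind of seventh.
D# to C## is 11 semitones. A major seventh is 11, so 11 makes it major.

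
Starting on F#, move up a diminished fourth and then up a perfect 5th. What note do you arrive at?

A diminished fourth up from F# is Bb (letter B, 4 semitones up).
A perfect fifth up from Bb is F (letter F, 7 semitones up).

F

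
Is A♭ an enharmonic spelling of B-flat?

Ab is pitch class 8; Bb is pitch class 10.
The pitch classes differ (8 vs. 10), so they are not enharmonic equivalents.

No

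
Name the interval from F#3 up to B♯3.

The letter names run F→B, a span of 3 letter steps, so the interval is some kind of fourth.
F# to B# is 6 semitones. A perfect fourth is 5, so 6 makes it augmented.

augmented fourth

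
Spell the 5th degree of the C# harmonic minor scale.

Degree 5 takes the letter 4 steps above C, which is G.
In harmonic minor, degree 5 sits 7 semitones above the tonic. C# + 7 semitones is pitch class 8, spelled on G as G#.

G#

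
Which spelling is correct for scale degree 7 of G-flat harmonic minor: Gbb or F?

Each scale degree takes a distinct letter name. Degree 7 of a scale on G must use the letter F.
F and Gbb are enharmonically the same pitch, but only F uses the letter F, so it is the correct spelling here.

F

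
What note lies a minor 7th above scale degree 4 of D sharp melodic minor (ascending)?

F#

Scale degree 4 of D# melodic minor (ascending) is G#.
A minor seventh (10 semitones) above G# lands on the letter F, giving F#.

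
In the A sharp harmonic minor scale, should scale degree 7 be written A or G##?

G##

Each scale degree takes a distinct letter name. Degree 7 of a scale on A must use the letter G.
G## and A are enharmonically the same pitch, but only G## uses the letter G, so it is the correct spelling here.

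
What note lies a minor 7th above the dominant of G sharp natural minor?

C#

The dominant of G# natural minor is D#.
A minor seventh (10 semitones) above D# lands on the letter C, giving C#.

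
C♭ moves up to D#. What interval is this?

doubly augmented second

The letter names run C→D, a span of 1 letter step, so the interval is some kind of second.
Cb to D# is 4 semitones. A major second is 2, so 4 makes it doubly augmented.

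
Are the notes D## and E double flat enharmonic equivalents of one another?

No

D## is pitch class 4; Ebb is pitch class 2.
The pitch classes differ (4 vs. 2), so they are not enharmonic equivalents.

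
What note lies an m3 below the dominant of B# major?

D##

The dominant of B# major is F##.
A minor third (3 semitones) below F## lands on the letter D, giving D##.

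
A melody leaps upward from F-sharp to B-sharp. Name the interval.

augmented fourth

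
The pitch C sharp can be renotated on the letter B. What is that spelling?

B##

Plain B sits 2 semitones below C#, so on the letter B the same pitch needs a double sharp: B##.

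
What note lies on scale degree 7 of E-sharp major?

D##

The E# major scale runs E# F## G## A# B# C## D##.
Degree 7 is D##.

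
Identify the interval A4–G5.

minor seventh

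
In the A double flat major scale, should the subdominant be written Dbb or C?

Dbb

Each scale degree takes a distinct letter name. Degree 4 of a scale on A must use the letter D.
Dbb and C are enharmonically the same pitch, but only Dbb uses the letter D, so it is the correct spelling here.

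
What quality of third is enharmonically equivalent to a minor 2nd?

A minor second spans 1 semitone.
A third spanning 1 semitone is doubly diminished (the major third is 4).

doubly diminished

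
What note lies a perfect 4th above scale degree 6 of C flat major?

Scale degree 6 of Cb major is Ab.
A perfect fourth (5 semitones) above Ab lands on the letter D, giving Db.

Db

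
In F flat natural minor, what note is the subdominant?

The Fb natural minor scale runs Fb Gb Abb Bbb Cb Dbb Ebb.
Degree 4 is Bbb.

Bbb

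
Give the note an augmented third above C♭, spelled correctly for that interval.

C up a major third is E, so the target letter is E.
From Cb, an augmented third is 5 semitones up: E.

E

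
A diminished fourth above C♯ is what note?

A fourth above C lands on the letter F.
A diminished fourth spans 4 semitones, so C# moves to pitch class 5. On the letter F that is F.

F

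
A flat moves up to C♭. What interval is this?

minor third

The letter names run A→C, a span of 2 letter steps, so the interval is some kind of third.
Ab to Cb is 3 semitones. A major third is 4, so 3 makes it minor.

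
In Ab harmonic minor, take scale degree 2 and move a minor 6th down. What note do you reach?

Scale degree 2 of Ab harmonic minor is Bb.
A minor sixth (8 semitones) below Bb lands on the letter D, giving D.

D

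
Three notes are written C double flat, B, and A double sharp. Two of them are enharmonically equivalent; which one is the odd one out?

In 12-tone equal temperament, enharmonic equivalents share a pitch class. Cbb is pitch class 10; B is pitch class 11; A## is pitch class 11.
B and A## share pitch class 11, while Cbb is pitch class 10.

Cbb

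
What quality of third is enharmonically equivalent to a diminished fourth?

major

A diminished fourth spans 4 semitones.
A third spanning 4 semitones is major (the major third is 4).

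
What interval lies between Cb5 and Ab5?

major sixth

The letter names run C→A, a span of 5 letter steps, so the interval is some kind of sixth.
Cb to Ab is 9 semitones. A major sixth is 9, so 9 makes it major.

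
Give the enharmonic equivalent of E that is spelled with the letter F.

Plain F sits 1 semitone above E, so on the letter F the same pitch needs a flat: Fb.

Fb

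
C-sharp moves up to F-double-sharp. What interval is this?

Counting letters C–D–E–F gives a fourth.
C#→F## = 6 semitones, 1 wider than the perfect fourth (5), so augmented.

augmented fourth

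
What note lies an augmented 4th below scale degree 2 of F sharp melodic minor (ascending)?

Scale degree 2 of F# melodic minor (ascending) is G#.
An augmented fourth (6 semitones) below G# lands on the letter D, giving D.

D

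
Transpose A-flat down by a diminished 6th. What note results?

C#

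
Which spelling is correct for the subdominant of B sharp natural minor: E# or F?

E#

Each scale degree takes a distinct letter name. Degree 4 of a scale on B must use the letter E.
E# and F are enharmonically the same pitch, but only E# uses the letter E, so it is the correct spelling here.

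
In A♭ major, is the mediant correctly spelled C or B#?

Each scale degree takes a distinct letter name. Degree 3 of a scale on A must use the letter C.
C and B# are enharmonically the same pitch, but only C uses the letter C, so it is the correct spelling here.

C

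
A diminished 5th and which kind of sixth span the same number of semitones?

doubly diminished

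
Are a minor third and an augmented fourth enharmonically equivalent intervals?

A minor third spans 3 semitones; an augmented fourth spans 6.
The spans differ, so they are not enharmonic equivalents.

No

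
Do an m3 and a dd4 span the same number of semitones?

A minor third spans 3 semitones; a doubly diminished fourth spans 3.
They are enharmonically equivalent.

Yes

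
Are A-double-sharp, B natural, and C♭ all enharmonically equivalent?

A## is pitch class 11; B is pitch class 11; Cb is pitch class 11.
All spellings map to pitch class 11, so they are enharmonically equivalent.

Yes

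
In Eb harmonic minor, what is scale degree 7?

The Eb harmonic minor scale runs Eb F Gb Ab Bb Cb D.
Degree 7 is D.

D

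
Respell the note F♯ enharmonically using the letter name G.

F# is pitch class 6. The letter G alone is pitch class 7.
To reach pitch class 6 from G requires an offset of -1 semitone, i.e. flat: Gb.

Gb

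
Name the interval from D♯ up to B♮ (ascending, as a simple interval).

minor sixth

The letter names run D→B, a span of 5 letter steps, so the interval is some kind of sixth.
D# to B is 8 semitones. A major sixth is 9, so 8 makes it minor.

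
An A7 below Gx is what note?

A seventh below G lands on the letter A.
An augmented seventh spans 12 semitones, so G## moves to pitch class 9. On the letter A that is A.

A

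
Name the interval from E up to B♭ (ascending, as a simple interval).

diminished fifth

The letter names run E→B, a span of 4 letter steps, so the interval is some kind of fifth.
E to Bb is 6 semitones. A perfect fifth is 7, so 6 makes it diminished.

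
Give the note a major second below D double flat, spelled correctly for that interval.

Cbb

A second below D lands on the letter C.
A major second spans 2 semitones, so Dbb moves to pitch class 10. On the letter C that is Cbb.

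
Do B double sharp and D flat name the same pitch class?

Yes

B## is pitch class 1; Db is pitch class 1.
All spellings map to pitch class 1, so they are enharmonically equivalent.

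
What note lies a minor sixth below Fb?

F down a major sixth is Ab, so the target letter is A.
From Fb, a minor sixth is 8 semitones down: Ab.

Ab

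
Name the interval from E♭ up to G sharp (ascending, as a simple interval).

Counting letters E–F–G gives a third.
Eb→G# = 5 semitones, 1 wider than the major third (4), so augmented.

augmented third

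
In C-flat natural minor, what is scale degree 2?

Db

Degree 2 takes the letter 1 step above C, which is D.
In natural minor, degree 2 sits 2 semitones above the tonic. Cb + 2 semitones is pitch class 1, spelled on D as Db.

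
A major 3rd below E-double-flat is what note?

Cbb

E down a major third is C, so the target letter is C.
From Ebb, a major third is 4 semitones down: Cbb.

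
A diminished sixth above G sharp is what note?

A sixth above G lands on the letter E.
A diminished sixth spans 7 semitones, so G# moves to pitch class 3. On the letter E that is Eb.

Eb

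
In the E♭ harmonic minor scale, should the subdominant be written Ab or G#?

Ab

Each scale degree takes a distinct letter name. Degree 4 of a scale on E must use the letter A.
Ab and G# are enharmonically the same pitch, but only Ab uses the letter A, so it is the correct spelling here.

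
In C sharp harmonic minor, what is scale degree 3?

The C# harmonic minor scale runs C# D# E F# G# A B#.
Degree 3 is E.

E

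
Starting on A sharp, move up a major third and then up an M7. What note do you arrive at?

A major third up from A# is C## (letter C, 4 semitones up).
A major seventh up from C## is B## (letter B, 11 semitones up).

B##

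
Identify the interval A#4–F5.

diminished sixth

The letter names run A→F, a span of 5 letter steps, so the interval is some kind of sixth.
A# to F is 7 semitones. A major sixth is 9, so 7 makes it diminished.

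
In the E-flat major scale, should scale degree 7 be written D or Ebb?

D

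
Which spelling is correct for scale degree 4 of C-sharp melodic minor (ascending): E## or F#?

F#

Each scale degree takes a distinct letter name. Degree 4 of a scale on C must use the letter F.
F# and E## are enharmonically the same pitch, but only F# uses the letter F, so it is the correct spelling here.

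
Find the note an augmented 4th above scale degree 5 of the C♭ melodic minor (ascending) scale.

Scale degree 5 of Cb melodic minor (ascending) is Gb.
An augmented fourth (6 semitones) above Gb lands on the letter C, giving C.

C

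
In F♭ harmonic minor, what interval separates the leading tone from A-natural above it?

The leading tone of Fb harmonic minor is Eb.
Eb up to A: letters E→A make it a fourth; 6 semitones makes it augmented.

augmented fourth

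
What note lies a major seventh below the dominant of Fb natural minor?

The dominant of Fb natural minor is Cb.
A major seventh (11 semitones) below Cb lands on the letter D, giving Dbb.

Dbb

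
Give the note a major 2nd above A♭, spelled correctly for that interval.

A second above A lands on the letter B.
A major second spans 2 semitones, so Ab moves to pitch class 10. On the letter B that is Bb.

Bb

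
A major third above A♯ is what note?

C##

A third above A lands on the letter C.
A major third spans 4 semitones, so A# moves to pitch class 2. On the letter C that is C##.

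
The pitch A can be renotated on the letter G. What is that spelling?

Plain G sits 2 semitones below A, so on the letter G the same pitch needs a double sharp: G##.

G##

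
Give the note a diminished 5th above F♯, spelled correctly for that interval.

F up a perfect fifth is C, so the target letter is C.
From F#, a diminished fifth is 6 semitones up: C.

C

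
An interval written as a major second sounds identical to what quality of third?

diminished

A major second spans 2 semitones.
A third spanning 2 semitones is diminished (the major third is 4).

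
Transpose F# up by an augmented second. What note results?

G##

A second above F lands on the letter G.
An augmented second spans 3 semitones, so F# moves to pitch class 9. On the letter G that is G##.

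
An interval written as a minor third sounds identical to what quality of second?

augmented

A minor third spans 3 semitones.
A second spanning 3 semitones is augmented (the major second is 2).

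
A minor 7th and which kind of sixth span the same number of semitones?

augmented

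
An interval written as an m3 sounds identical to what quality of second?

A minor third spans 3 semitones.
A second spanning 3 semitones is augmented (the major second is 2).

augmented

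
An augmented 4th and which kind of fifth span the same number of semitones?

diminished

An augmented fourth spans 6 semitones.
A fifth spanning 6 semitones is diminished (the perfect fifth is 7).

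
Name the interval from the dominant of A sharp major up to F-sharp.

minor second

The dominant of A# major is E#.
E# up to F#: letters E→F make it a second; 1 semitone makes it minor.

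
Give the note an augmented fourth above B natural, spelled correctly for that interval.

A fourth above B lands on the letter E.
An augmented fourth spans 6 semitones, so B moves to pitch class 5. On the letter E that is E#.

E#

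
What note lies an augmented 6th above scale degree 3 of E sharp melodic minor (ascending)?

E##

Scale degree 3 of E# melodic minor (ascending) is G#.
An augmented sixth (10 semitones) above G# lands on the letter E, giving E##.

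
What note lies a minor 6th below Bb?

D

B down a major sixth is D, so the target letter is D.
From Bb, a minor sixth is 8 semitones down: D.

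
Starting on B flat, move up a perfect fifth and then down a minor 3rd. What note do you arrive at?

D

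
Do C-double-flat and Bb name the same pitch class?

Cbb is pitch class 10; Bb is pitch class 10.
All spellings map to pitch class 10, so they are enharmonically equivalent.

Yes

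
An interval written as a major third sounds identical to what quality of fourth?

A major third spans 4 semitones.
A fourth spanning 4 semitones is diminished (the perfect fourth is 5).

diminished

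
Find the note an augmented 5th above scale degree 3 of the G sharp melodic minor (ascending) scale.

F##

Scale degree 3 of G# melodic minor (ascending) is B.
An augmented fifth (8 semitones) above B lands on the letter F, giving F##.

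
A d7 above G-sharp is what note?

F

A seventh above G lands on the letter F.
A diminished seventh spans 9 semitones, so G# moves to pitch class 5. On the letter F that is F.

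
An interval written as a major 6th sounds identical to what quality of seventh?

A major sixth spans 9 semitones.
A seventh spanning 9 semitones is diminished (the major seventh is 11).

diminished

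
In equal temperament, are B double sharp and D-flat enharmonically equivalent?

Yes

B## = pitch class 1 and Db = pitch class 1 — the same pitch class, so they are enharmonic equivalents.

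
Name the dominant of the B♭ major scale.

The Bb major scale runs Bb C D Eb F G A.
Degree 5 is F.

F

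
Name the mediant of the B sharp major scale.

D##

Degree 3 takes the letter 2 steps above B, which is D.
In major, degree 3 sits 4 semitones above the tonic. B# + 4 semitones is pitch class 4, spelled on D as D##.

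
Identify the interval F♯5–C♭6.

The letter names run F→C, a span of 4 letter steps, so the interval is some kind of fifth.
F# to Cb is 5 semitones. A perfect fifth is 7, so 5 makes it doubly diminished.

doubly diminished fifth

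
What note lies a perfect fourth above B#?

E#

A fourth above B lands on the letter E.
A perfect fourth spans 5 semitones, so B# moves to pitch class 5. On the letter E that is E#.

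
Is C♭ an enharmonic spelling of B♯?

No

Two spellings are enharmonically equivalent only if they share a pitch class.
Here Cb → 11, B# → 0; 0 ≠ 11, so they are not.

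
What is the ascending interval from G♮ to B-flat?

minor third

Counting letters G–A–B gives a third.
G→Bb = 3 semitones, 1 narrower than the major third (4), so minor.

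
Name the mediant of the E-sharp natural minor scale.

The E# natural minor scale runs E# F## G# A# B# C# D#.
Degree 3 is G#.

G#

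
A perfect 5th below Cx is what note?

F##

A fifth below C lands on the letter F.
A perfect fifth spans 7 semitones, so C## moves to pitch class 7. On the letter F that is F##.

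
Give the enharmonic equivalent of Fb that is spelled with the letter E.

E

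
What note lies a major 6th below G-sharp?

B

G down a major sixth is Bb, so the target letter is B.
From G#, a major sixth is 9 semitones down: B.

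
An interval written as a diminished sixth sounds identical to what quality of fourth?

A diminished sixth spans 7 semitones.
A fourth spanning 7 semitones is doubly augmented (the perfect fourth is 5).

doubly augmented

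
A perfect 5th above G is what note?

G up a perfect fifth is D, so the target letter is D.
From G, a perfect fifth is 7 semitones up: D.

D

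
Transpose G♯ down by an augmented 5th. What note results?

A fifth below G lands on the letter C.
An augmented fifth spans 8 semitones, so G# moves to pitch class 0. On the letter C that is C.

C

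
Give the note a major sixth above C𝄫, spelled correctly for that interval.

Abb

A sixth above C lands on the letter A.
A major sixth spans 9 semitones, so Cbb moves to pitch class 7. On the letter A that is Abb.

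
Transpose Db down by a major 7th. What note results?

A seventh below D lands on the letter E.
A major seventh spans 11 semitones, so Db moves to pitch class 2. On the letter E that is Ebb.

Ebb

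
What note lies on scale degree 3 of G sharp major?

Degree 3 takes the letter 2 steps above G, which is B.
In major, degree 3 sits 4 semitones above the tonic. G# + 4 semitones is pitch class 0, spelled on B as B#.

B#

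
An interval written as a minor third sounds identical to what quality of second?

augmented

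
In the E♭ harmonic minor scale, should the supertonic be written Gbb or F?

F

Each scale degree takes a distinct letter name. Degree 2 of a scale on E must use the letter F.
F and Gbb are enharmonically the same pitch, but only F uses the letter F, so it is the correct spelling here.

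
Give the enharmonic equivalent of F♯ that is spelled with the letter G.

F# is pitch class 6. The letter G alone is pitch class 7.
To reach pitch class 6 from G requires an offset of -1 semitone, i.e. flat: Gb.

Gb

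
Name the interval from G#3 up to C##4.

The letter names run G→C, a span of 3 letter steps, so the interval is some kind of fourth.
G# to C## is 6 semitones. A perfect fourth is 5, so 6 makes it augmented.

augmented fourth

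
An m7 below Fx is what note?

F down a major seventh is Gb, so the target letter is G.
From F##, a minor seventh is 10 semitones down: G##.

G##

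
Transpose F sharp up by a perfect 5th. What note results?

F up a perfect fifth is C, so the target letter is C.
From F#, a perfect fifth is 7 semitones up: C#.

C#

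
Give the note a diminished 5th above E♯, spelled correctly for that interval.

A fifth above E lands on the letter B.
A diminished fifth spans 6 semitones, so E# moves to pitch class 11. On the letter B that is B.

B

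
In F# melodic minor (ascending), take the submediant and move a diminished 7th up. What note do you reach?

The submediant of F# melodic minor (ascending) is D#.
A diminished seventh (9 semitones) above D# lands on the letter C, giving C.

C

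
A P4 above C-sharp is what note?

C up a perfect fourth is F, so the target letter is F.
From C#, a perfect fourth is 5 semitones up: F#.

F#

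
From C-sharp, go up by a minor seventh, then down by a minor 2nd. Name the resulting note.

A minor seventh up from C# is B (letter B, 10 semitones up).
A minor second down from B is A# (letter A, 1 semitone down).

A#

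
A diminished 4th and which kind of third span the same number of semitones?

A diminished fourth spans 4 semitones.
A third spanning 4 semitones is major (the major third is 4).

major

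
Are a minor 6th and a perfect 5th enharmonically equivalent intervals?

A minor sixth spans 8 semitones; a perfect fifth spans 7.
The spans differ, so they are not enharmonic equivalents.

No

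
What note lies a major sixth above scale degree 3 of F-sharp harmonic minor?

F#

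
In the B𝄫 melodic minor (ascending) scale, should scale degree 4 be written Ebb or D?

Each scale degree takes a distinct letter name. Degree 4 of a scale on B must use the letter E.
Ebb and D are enharmonically the same pitch, but only Ebb uses the letter E, so it is the correct spelling here.

Ebb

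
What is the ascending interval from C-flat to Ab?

Counting letters C–D–E–F–G–A gives a sixth.
Cb→Ab = 9 semitones, exactly the major sixth.

major sixth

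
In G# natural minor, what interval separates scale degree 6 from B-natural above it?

Scale degree 6 of G# natural minor is E.
E up to B: letters E→B make it a fifth; 7 semitones makes it perfect.

perfect fifth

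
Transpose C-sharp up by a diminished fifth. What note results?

G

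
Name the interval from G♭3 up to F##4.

doubly augmented seventh

Counting letters G–A–B–C–D–E–F gives a seventh.
Gb→F## = 13 semitones, 2 wider than the major seventh (11), so doubly augmented.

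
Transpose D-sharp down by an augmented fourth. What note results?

D down a perfect fourth is A, so the target letter is A.
From D#, an augmented fourth is 6 semitones down: A.

A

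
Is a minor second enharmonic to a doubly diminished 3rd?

A minor second spans 1 semitone; a doubly diminished third spans 1.
They are enharmonically equivalent.

Yes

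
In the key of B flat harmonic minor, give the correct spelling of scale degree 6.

The Bb harmonic minor scale runs Bb C Db Eb F Gb A.
Degree 6 is Gb.

Gb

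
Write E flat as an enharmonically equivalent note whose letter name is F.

Plain F sits 2 semitones above Eb, so on the letter F the same pitch needs a double flat: Fbb.

Fbb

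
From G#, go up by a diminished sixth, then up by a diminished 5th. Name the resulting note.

A diminished sixth up from G# is Eb (letter E, 7 semitones up).
A diminished fifth up from Eb is Bbb (letter B, 6 semitones up).

Bbb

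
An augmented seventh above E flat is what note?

E up a major seventh is D#, so the target letter is D.
From Eb, an augmented seventh is 12 semitones up: D#.

D#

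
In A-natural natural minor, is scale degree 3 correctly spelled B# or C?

C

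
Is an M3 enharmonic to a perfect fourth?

No

A major third spans 4 semitones; a perfect fourth spans 5.
The spans differ, so they are not enharmonic equivalents.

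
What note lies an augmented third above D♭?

F#

D up a major third is F#, so the target letter is F.
From Db, an augmented third is 5 semitones up: F#.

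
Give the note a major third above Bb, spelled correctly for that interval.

D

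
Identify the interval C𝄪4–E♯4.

Counting letters C–D–E gives a third.
C##→E# = 3 semitones, 1 narrower than the major third (4), so minor.

minor third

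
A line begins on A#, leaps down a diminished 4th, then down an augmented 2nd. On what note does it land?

A diminished fourth down from A# is E## (letter E, 4 semitones down).
An augmented second down from E## is D# (letter D, 3 semitones down).

D#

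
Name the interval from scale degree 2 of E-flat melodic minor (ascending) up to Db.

minor sixth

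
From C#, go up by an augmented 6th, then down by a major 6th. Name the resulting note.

C##

An augmented sixth up from C# is A## (letter A, 10 semitones up).
A major sixth down from A## is C## (letter C, 9 semitones down).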